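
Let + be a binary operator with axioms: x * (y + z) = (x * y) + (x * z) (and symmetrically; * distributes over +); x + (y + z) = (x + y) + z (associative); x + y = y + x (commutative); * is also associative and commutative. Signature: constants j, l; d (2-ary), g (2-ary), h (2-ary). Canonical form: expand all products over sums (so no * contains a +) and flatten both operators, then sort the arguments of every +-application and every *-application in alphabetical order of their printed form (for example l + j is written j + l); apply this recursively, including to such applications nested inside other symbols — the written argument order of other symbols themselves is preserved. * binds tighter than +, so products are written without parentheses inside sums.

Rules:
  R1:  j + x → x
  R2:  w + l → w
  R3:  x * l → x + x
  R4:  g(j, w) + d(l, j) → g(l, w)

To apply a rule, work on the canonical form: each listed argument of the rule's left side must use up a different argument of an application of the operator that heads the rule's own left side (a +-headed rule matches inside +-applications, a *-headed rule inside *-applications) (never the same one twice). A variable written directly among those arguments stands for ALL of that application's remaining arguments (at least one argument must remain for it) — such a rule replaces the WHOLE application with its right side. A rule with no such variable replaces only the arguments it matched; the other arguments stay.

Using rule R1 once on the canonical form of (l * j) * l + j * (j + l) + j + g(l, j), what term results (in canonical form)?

Answer: g(l, j) + j * j + j * l + j * l * l

Derivation:
Canonical form:  g(l, j) + j + j * j + j * l + j * l * l
R1 matches:  uses j;  x := g(l, j) + j * j + j * l + j * l * l
Every leftover argument binds to the variable; the entire application is replaced.
Result:  g(l, j) + j * j + j * l + j * l * l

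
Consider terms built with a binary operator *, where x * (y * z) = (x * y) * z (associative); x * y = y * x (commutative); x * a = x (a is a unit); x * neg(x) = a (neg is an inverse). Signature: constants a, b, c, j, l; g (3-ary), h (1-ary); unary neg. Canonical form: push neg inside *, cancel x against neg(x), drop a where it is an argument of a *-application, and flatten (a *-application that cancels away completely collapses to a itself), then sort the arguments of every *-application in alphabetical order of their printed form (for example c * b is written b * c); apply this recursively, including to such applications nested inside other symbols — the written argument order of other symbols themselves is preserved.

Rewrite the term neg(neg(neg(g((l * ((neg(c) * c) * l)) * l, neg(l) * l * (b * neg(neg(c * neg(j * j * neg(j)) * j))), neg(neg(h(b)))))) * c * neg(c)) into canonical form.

Push neg inside:  distribute neg over * and collapse double neg
Cancel:  c cancels
Combine occurrences:  neg(g(l * l * l, b * c, h(b)))

Answer: neg(g(l * l * l, b * c, h(b)))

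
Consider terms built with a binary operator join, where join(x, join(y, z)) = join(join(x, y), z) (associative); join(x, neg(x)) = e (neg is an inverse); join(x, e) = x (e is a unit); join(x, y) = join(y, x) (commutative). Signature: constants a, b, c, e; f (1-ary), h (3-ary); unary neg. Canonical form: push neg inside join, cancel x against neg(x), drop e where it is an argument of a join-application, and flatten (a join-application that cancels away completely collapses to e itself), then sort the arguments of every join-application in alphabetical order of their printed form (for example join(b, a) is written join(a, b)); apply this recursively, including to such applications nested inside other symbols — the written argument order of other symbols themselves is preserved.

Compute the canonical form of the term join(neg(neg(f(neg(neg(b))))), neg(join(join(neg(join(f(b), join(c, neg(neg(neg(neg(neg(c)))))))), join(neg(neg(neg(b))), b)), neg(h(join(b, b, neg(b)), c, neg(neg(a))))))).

Push neg inside:  distribute neg over join and collapse double neg
Cancel inverse pairs:  c cancels; b cancels
Collect terms:  join(f(b), f(b), h(b, c, a))

Answer: join(f(b), f(b), h(b, c, a))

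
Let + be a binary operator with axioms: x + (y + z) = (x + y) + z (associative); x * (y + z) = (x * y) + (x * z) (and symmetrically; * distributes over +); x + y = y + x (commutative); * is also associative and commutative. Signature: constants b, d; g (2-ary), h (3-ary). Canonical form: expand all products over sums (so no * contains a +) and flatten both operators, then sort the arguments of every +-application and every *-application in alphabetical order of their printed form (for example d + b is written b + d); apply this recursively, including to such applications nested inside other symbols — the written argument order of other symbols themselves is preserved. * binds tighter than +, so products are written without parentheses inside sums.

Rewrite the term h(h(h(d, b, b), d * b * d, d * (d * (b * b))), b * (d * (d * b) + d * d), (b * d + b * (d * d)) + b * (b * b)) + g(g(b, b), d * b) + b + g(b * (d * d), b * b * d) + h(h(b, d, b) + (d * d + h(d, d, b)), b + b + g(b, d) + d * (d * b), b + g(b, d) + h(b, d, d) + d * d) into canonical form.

Answer: b + g(b * d * d, b * b * d) + g(g(b, b), b * d) + h(d * d + h(b, d, b) + h(d, d, b), b + b + b * d * d + g(b, d), b + d * d + g(b, d) + h(b, d, d)) + h(h(h(d, b, b), b * d * d, b * b * d * d), b * b * d * d + b * d * d, b * b * b + b * d + b * d * d)

Derivation:
Expand products over sums:  h(h(h(d, b, b), b * d * d, b * b * d * d), b * b * d * d + b * d * d, b * b * b + b * d + b * d * d) + g(g(b, b), b * d) + b + g(b * d * d, b * b * d) + h(d * d + h(b, d, b) + h(d, d, b), b + b + b * d * d + g(b, d), b + d * d + g(b, d) + h(b, d, d))
Order the arguments:  b + g(b * d * d, b * b * d) + g(g(b, b), b * d) + h(d * d + h(b, d, b) + h(d, d, b), b + b + b * d * d + g(b, d), b + d * d + g(b, d) + h(b, d, d)) + h(h(h(d, b, b), b * d * d, b * b * d * d), b * b * d * d + b * d * d, b * b * b + b * d + b * d * d)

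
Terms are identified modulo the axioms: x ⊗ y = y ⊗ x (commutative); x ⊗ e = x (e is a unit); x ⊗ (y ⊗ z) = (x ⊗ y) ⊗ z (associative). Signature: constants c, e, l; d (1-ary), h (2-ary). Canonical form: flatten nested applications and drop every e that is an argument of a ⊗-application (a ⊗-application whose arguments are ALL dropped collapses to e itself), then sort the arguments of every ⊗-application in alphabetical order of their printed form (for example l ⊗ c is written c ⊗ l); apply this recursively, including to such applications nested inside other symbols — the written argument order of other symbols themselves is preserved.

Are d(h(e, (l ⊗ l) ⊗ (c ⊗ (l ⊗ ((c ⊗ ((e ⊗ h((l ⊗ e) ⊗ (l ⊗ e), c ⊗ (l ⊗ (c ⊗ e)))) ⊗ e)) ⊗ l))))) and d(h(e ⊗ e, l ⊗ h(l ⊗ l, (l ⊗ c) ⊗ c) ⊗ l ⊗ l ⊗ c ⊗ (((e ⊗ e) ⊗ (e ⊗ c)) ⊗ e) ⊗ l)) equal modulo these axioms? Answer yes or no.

Answer: yes — both canonical forms are d(h(e, c ⊗ c ⊗ h(l ⊗ l, c ⊗ c ⊗ l) ⊗ l ⊗ l ⊗ l ⊗ l))

Derivation:
Left:  d(h(e, (l ⊗ l) ⊗ (c ⊗ (l ⊗ ((c ⊗ ((e ⊗ h((l ⊗ e) ⊗ (l ⊗ e), c ⊗ (l ⊗ (c ⊗ e)))) ⊗ e)) ⊗ l)))))
  Focus inside:  (l ⊗ l) ⊗ (c ⊗ (l ⊗ ((c ⊗ ((e ⊗ h((l ⊗ e) ⊗ (l ⊗ e), c ⊗ (l ⊗ (c ⊗ e)))) ⊗ e)) ⊗ l)))
  Un-nest:  l ⊗ l ⊗ c ⊗ l ⊗ c ⊗ e ⊗ h((l ⊗ e) ⊗ (l ⊗ e), c ⊗ (l ⊗ (c ⊗ e))) ⊗ e ⊗ l
  Simplify inside:  h((l ⊗ e) ⊗ (l ⊗ e), c ⊗ (l ⊗ (c ⊗ e)))  →  h(l ⊗ l, c ⊗ c ⊗ l)
  Drop the unit:  drop e (×2)
  Sort arguments:  c ⊗ c ⊗ h(l ⊗ l, c ⊗ c ⊗ l) ⊗ l ⊗ l ⊗ l ⊗ l
  Rebuild:  d(h(e, c ⊗ c ⊗ h(l ⊗ l, c ⊗ c ⊗ l) ⊗ l ⊗ l ⊗ l ⊗ l))
Right:  d(h(e ⊗ e, l ⊗ h(l ⊗ l, (l ⊗ c) ⊗ c) ⊗ l ⊗ l ⊗ c ⊗ (((e ⊗ e) ⊗ (e ⊗ c)) ⊗ e) ⊗ l))
  Descend into:  l ⊗ h(l ⊗ l, (l ⊗ c) ⊗ c) ⊗ l ⊗ l ⊗ c ⊗ (((e ⊗ e) ⊗ (e ⊗ c)) ⊗ e) ⊗ l
  Un-nest:  l ⊗ h(l ⊗ l, (l ⊗ c) ⊗ c) ⊗ l ⊗ l ⊗ c ⊗ e ⊗ e ⊗ e ⊗ c ⊗ e ⊗ l
  Canonicalize subterm:  h(l ⊗ l, (l ⊗ c) ⊗ c)  →  h(l ⊗ l, c ⊗ c ⊗ l)
  Drop the unit:  drop e (×4)
  Order the arguments:  c ⊗ c ⊗ h(l ⊗ l, c ⊗ c ⊗ l) ⊗ l ⊗ l ⊗ l ⊗ l
  Put back:  d(h(e, c ⊗ c ⊗ h(l ⊗ l, c ⊗ c ⊗ l) ⊗ l ⊗ l ⊗ l ⊗ l))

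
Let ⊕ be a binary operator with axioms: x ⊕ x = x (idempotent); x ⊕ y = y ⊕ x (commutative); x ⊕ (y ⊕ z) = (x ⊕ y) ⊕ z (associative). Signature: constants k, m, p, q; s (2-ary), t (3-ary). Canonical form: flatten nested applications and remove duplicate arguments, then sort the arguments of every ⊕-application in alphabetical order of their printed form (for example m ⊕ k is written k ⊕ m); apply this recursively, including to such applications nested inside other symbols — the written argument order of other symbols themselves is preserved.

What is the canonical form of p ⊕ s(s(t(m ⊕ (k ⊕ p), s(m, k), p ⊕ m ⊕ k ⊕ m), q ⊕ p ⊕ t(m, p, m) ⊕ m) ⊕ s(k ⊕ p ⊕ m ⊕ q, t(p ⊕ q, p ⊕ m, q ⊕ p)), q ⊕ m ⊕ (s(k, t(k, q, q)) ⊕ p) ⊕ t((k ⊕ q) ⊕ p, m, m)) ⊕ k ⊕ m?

Canonicalize subterm:  s(s(t(m ⊕ (k ⊕ p), s(m, k), p ⊕ m ⊕ k ⊕ m), q ⊕ p ⊕ t(m, p, m) ⊕ m) ⊕ s(k ⊕ p ⊕ m ⊕ q, t(p ⊕ q, p ⊕ m, q ⊕ p)), q ⊕ m ⊕ (s(k, t(k, q, q)) ⊕ p) ⊕ t((k ⊕ q) ⊕ p, m, m))  →  s(s(k ⊕ m ⊕ p ⊕ q, t(p ⊕ q, m ⊕ p, p ⊕ q)) ⊕ s(t(k ⊕ m ⊕ p, s(m, k), k ⊕ m ⊕ p), m ⊕ p ⊕ q ⊕ t(m, p, m)), m ⊕ p ⊕ q ⊕ s(k, t(k, q, q)) ⊕ t(k ⊕ p ⊕ q, m, m))
Sort arguments:  k ⊕ m ⊕ p ⊕ s(s(k ⊕ m ⊕ p ⊕ q, t(p ⊕ q, m ⊕ p, p ⊕ q)) ⊕ s(t(k ⊕ m ⊕ p, s(m, k), k ⊕ m ⊕ p), m ⊕ p ⊕ q ⊕ t(m, p, m)), m ⊕ p ⊕ q ⊕ s(k, t(k, q, q)) ⊕ t(k ⊕ p ⊕ q, m, m))

Answer: k ⊕ m ⊕ p ⊕ s(s(k ⊕ m ⊕ p ⊕ q, t(p ⊕ q, m ⊕ p, p ⊕ q)) ⊕ s(t(k ⊕ m ⊕ p, s(m, k), k ⊕ m ⊕ p), m ⊕ p ⊕ q ⊕ t(m, p, m)), m ⊕ p ⊕ q ⊕ s(k, t(k, q, q)) ⊕ t(k ⊕ p ⊕ q, m, m))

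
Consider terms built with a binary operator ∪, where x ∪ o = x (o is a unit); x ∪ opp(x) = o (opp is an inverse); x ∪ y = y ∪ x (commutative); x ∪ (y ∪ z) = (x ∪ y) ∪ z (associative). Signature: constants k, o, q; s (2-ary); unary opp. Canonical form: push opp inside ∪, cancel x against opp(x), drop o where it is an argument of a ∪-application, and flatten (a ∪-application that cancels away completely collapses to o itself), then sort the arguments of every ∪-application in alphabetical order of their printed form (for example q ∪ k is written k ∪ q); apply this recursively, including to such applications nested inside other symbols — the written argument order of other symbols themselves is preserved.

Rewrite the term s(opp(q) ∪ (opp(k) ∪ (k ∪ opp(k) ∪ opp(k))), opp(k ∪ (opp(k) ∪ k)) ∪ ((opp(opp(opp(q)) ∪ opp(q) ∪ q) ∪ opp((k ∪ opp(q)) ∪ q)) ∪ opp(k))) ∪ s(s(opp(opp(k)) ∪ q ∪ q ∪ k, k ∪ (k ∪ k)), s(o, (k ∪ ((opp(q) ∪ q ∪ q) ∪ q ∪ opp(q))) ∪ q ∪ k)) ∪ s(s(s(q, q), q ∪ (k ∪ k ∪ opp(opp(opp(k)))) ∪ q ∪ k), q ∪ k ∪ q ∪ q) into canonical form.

Answer: s(opp(k) ∪ opp(k) ∪ opp(q), opp(k) ∪ opp(k) ∪ opp(k) ∪ opp(q)) ∪ s(s(k ∪ k ∪ q ∪ q, k ∪ k ∪ k), s(o, k ∪ k ∪ q ∪ q)) ∪ s(s(s(q, q), k ∪ k ∪ q ∪ q), k ∪ q ∪ q ∪ q)

Derivation:
Push opp inside:  distribute opp over ∪ and collapse double opp
Collect terms:  s(opp(k) ∪ opp(k) ∪ opp(q), opp(k) ∪ opp(k) ∪ opp(k) ∪ opp(q)) ∪ s(s(k ∪ k ∪ q ∪ q, k ∪ k ∪ k), s(o, k ∪ k ∪ q ∪ q)) ∪ s(s(s(q, q), k ∪ k ∪ q ∪ q), k ∪ q ∪ q ∪ q)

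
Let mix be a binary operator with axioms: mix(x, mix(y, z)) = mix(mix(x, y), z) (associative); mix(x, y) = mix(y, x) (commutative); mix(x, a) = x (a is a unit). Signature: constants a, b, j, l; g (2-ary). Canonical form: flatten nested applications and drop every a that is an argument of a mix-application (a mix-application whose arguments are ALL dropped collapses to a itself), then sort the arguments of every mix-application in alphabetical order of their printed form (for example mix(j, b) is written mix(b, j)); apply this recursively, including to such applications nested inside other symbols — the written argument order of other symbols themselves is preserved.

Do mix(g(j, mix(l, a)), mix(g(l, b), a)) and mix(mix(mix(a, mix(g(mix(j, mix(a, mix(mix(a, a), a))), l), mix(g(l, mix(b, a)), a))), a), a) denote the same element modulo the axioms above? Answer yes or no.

Answer: yes — both canonical forms are mix(g(j, l), g(l, b))

Derivation:
Left:  mix(g(j, mix(l, a)), mix(g(l, b), a))
  Un-nest:  mix(g(j, mix(l, a)), g(l, b), a)
  Simplify inside:  g(j, mix(l, a))  →  g(j, l)
  Drop the unit:  drop a
  Order the arguments:  mix(g(j, l), g(l, b))
Right:  mix(mix(mix(a, mix(g(mix(j, mix(a, mix(mix(a, a), a))), l), mix(g(l, mix(b, a)), a))), a), a)
  Flatten:  mix(a, g(mix(j, mix(a, mix(mix(a, a), a))), l), g(l, mix(b, a)), a, a, a)
  Canonicalize subterm:  g(mix(j, mix(a, mix(mix(a, a), a))), l)  →  g(j, l)
  Canonicalize subterm:  g(l, mix(b, a))  →  g(l, b)
  Units out:  drop a (×4)
  Order the arguments:  mix(g(j, l), g(l, b))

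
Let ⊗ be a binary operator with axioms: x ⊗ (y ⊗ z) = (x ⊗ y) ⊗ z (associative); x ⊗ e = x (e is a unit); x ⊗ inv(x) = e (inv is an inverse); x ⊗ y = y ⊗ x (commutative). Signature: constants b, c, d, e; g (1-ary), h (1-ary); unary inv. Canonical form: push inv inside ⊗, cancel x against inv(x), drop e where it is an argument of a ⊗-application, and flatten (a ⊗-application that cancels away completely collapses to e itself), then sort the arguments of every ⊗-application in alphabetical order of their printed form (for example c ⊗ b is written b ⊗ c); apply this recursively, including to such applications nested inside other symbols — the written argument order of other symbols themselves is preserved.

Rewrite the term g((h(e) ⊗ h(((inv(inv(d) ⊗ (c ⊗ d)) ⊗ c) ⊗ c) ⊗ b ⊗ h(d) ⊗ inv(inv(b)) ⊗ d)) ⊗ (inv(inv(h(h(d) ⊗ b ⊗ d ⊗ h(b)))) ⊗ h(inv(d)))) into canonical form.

Answer: g(h(b ⊗ b ⊗ c ⊗ d ⊗ h(d)) ⊗ h(b ⊗ d ⊗ h(b) ⊗ h(d)) ⊗ h(e) ⊗ h(inv(d)))

Derivation:
Work inside:  (h(e) ⊗ h(((inv(inv(d) ⊗ (c ⊗ d)) ⊗ c) ⊗ c) ⊗ b ⊗ h(d) ⊗ inv(inv(b)) ⊗ d)) ⊗ (inv(inv(h(h(d) ⊗ b ⊗ d ⊗ h(b)))) ⊗ h(inv(d)))
Push inv inside:  distribute inv over ⊗ and collapse double inv
Combine occurrences:  h(e) ⊗ h(b ⊗ b ⊗ c ⊗ d ⊗ h(d)) ⊗ h(b ⊗ d ⊗ h(b) ⊗ h(d)) ⊗ h(inv(d))
Order the arguments:  h(b ⊗ b ⊗ c ⊗ d ⊗ h(d)) ⊗ h(b ⊗ d ⊗ h(b) ⊗ h(d)) ⊗ h(e) ⊗ h(inv(d))
Put back:  g(h(b ⊗ b ⊗ c ⊗ d ⊗ h(d)) ⊗ h(b ⊗ d ⊗ h(b) ⊗ h(d)) ⊗ h(e) ⊗ h(inv(d)))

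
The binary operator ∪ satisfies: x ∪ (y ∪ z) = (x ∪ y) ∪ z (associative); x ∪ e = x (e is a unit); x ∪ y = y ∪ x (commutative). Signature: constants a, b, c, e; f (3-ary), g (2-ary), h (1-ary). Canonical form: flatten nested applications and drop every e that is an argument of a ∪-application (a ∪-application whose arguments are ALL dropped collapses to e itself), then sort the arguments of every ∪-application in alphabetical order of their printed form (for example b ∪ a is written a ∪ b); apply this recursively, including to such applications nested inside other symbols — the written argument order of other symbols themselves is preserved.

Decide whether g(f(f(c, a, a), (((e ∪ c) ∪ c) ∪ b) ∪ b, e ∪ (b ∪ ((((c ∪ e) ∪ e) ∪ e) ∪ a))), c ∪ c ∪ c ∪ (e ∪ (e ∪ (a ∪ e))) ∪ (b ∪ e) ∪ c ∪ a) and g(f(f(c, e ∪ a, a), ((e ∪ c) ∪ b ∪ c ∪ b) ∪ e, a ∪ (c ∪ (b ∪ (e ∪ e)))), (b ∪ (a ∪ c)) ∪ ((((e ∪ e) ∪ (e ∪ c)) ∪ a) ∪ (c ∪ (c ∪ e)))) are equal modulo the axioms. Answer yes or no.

Left:  g(f(f(c, a, a), (((e ∪ c) ∪ c) ∪ b) ∪ b, e ∪ (b ∪ ((((c ∪ e) ∪ e) ∪ e) ∪ a))), c ∪ c ∪ c ∪ (e ∪ (e ∪ (a ∪ e))) ∪ (b ∪ e) ∪ c ∪ a)
  Focus inside:  c ∪ c ∪ c ∪ (e ∪ (e ∪ (a ∪ e))) ∪ (b ∪ e) ∪ c ∪ a
  Merge nested applications:  c ∪ c ∪ c ∪ e ∪ e ∪ a ∪ e ∪ b ∪ e ∪ c ∪ a
  Units out:  drop e (×4)
  Sort arguments:  a ∪ a ∪ b ∪ c ∪ c ∪ c ∪ c
  Put back:  g(f(f(c, a, a), b ∪ b ∪ c ∪ c, a ∪ b ∪ c), a ∪ a ∪ b ∪ c ∪ c ∪ c ∪ c)
Right:  g(f(f(c, e ∪ a, a), ((e ∪ c) ∪ b ∪ c ∪ b) ∪ e, a ∪ (c ∪ (b ∪ (e ∪ e)))), (b ∪ (a ∪ c)) ∪ ((((e ∪ e) ∪ (e ∪ c)) ∪ a) ∪ (c ∪ (c ∪ e))))
  Work inside:  (b ∪ (a ∪ c)) ∪ ((((e ∪ e) ∪ (e ∪ c)) ∪ a) ∪ (c ∪ (c ∪ e)))
  Un-nest:  b ∪ a ∪ c ∪ e ∪ e ∪ e ∪ c ∪ a ∪ c ∪ c ∪ e
  Unit:  drop e (×4)
  Sort arguments:  a ∪ a ∪ b ∪ c ∪ c ∪ c ∪ c
  Put back:  g(f(f(c, a, a), b ∪ b ∪ c ∪ c, a ∪ b ∪ c), a ∪ a ∪ b ∪ c ∪ c ∪ c ∪ c)

Answer: yes — both canonical forms are g(f(f(c, a, a), b ∪ b ∪ c ∪ c, a ∪ b ∪ c), a ∪ a ∪ b ∪ c ∪ c ∪ c ∪ c)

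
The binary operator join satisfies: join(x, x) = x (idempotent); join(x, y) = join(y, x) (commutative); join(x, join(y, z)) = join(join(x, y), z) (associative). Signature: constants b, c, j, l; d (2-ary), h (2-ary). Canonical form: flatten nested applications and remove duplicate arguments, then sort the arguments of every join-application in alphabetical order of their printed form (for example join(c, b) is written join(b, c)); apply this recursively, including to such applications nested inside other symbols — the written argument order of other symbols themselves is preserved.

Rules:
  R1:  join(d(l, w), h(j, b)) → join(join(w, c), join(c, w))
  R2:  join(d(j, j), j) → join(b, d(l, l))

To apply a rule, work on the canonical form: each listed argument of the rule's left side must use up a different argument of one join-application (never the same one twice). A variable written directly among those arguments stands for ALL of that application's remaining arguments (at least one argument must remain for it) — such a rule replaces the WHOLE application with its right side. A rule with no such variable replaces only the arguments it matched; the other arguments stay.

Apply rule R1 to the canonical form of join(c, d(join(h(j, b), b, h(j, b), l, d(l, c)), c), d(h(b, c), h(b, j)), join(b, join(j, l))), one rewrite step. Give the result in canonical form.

Canonical form:  join(b, c, d(h(b, c), h(b, j)), d(join(b, d(l, c), h(j, b), l), c), j, l)
Apply R1:  consuming d(l, c), h(j, b);  w := c
Giving:  join(b, c, d(h(b, c), h(b, j)), d(join(b, c, l), c), j, l)

Answer: join(b, c, d(h(b, c), h(b, j)), d(join(b, c, l), c), j, l)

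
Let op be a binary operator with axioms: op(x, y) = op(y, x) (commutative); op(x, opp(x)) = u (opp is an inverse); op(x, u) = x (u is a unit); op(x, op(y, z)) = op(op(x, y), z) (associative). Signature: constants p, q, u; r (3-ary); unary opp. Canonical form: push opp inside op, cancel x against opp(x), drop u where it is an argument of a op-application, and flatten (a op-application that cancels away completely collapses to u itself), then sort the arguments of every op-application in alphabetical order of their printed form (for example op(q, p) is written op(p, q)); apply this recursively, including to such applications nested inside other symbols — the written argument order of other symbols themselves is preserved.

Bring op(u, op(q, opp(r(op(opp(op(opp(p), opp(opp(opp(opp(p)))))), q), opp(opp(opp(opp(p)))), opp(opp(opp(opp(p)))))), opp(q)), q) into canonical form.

Push opp inside:  distribute opp over op and collapse double opp
Collect terms:  op(q, opp(r(q, p, p)))
Sort arguments:  op(opp(r(q, p, p)), q)

Answer: op(opp(r(q, p, p)), q)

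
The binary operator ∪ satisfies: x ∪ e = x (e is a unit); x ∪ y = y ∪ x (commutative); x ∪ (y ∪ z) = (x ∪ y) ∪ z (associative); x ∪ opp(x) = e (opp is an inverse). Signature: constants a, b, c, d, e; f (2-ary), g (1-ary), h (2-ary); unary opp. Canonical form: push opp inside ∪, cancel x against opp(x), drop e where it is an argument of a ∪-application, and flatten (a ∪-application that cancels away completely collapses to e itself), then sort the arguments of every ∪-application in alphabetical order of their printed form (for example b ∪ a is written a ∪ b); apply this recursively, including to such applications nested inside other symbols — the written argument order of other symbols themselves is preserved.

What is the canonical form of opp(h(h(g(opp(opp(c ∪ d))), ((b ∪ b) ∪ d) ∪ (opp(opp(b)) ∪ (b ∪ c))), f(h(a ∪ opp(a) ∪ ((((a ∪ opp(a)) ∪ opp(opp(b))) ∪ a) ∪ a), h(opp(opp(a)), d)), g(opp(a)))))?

Push opp inside:  distribute opp over ∪ and collapse double opp
Collect terms:  opp(h(h(g(c ∪ d), b ∪ b ∪ b ∪ b ∪ c ∪ d), f(h(a ∪ a ∪ b, h(a, d)), g(opp(a)))))

Answer: opp(h(h(g(c ∪ d), b ∪ b ∪ b ∪ b ∪ c ∪ d), f(h(a ∪ a ∪ b, h(a, d)), g(opp(a)))))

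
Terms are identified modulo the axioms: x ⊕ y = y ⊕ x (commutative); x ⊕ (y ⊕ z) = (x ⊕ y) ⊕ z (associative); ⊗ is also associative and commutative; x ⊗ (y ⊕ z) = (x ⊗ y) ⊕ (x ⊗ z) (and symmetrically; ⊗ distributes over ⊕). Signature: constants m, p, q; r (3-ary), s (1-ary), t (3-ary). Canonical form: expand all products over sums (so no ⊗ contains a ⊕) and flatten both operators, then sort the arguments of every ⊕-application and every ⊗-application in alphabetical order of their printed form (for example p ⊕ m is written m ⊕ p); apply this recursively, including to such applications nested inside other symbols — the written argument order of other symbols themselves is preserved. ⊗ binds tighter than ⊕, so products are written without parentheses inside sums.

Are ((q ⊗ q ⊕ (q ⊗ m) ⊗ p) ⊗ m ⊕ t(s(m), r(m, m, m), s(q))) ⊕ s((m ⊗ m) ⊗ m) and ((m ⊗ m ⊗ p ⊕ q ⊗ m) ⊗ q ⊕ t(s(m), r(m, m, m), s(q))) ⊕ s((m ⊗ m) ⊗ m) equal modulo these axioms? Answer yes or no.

Answer: yes — both canonical forms are m ⊗ m ⊗ p ⊗ q ⊕ m ⊗ q ⊗ q ⊕ s(m ⊗ m ⊗ m) ⊕ t(s(m), r(m, m, m), s(q))

Derivation:
Left:  ((q ⊗ q ⊕ (q ⊗ m) ⊗ p) ⊗ m ⊕ t(s(m), r(m, m, m), s(q))) ⊕ s((m ⊗ m) ⊗ m)
  Expand products over sums:  m ⊗ q ⊗ q ⊕ m ⊗ m ⊗ p ⊗ q ⊕ t(s(m), r(m, m, m), s(q)) ⊕ s(m ⊗ m ⊗ m)
  Sort:  m ⊗ m ⊗ p ⊗ q ⊕ m ⊗ q ⊗ q ⊕ s(m ⊗ m ⊗ m) ⊕ t(s(m), r(m, m, m), s(q))
Right:  ((m ⊗ m ⊗ p ⊕ q ⊗ m) ⊗ q ⊕ t(s(m), r(m, m, m), s(q))) ⊕ s((m ⊗ m) ⊗ m)
  Expand products over sums:  m ⊗ m ⊗ p ⊗ q ⊕ m ⊗ q ⊗ q ⊕ t(s(m), r(m, m, m), s(q)) ⊕ s(m ⊗ m ⊗ m)
  Sort arguments:  m ⊗ m ⊗ p ⊗ q ⊕ m ⊗ q ⊗ q ⊕ s(m ⊗ m ⊗ m) ⊕ t(s(m), r(m, m, m), s(q))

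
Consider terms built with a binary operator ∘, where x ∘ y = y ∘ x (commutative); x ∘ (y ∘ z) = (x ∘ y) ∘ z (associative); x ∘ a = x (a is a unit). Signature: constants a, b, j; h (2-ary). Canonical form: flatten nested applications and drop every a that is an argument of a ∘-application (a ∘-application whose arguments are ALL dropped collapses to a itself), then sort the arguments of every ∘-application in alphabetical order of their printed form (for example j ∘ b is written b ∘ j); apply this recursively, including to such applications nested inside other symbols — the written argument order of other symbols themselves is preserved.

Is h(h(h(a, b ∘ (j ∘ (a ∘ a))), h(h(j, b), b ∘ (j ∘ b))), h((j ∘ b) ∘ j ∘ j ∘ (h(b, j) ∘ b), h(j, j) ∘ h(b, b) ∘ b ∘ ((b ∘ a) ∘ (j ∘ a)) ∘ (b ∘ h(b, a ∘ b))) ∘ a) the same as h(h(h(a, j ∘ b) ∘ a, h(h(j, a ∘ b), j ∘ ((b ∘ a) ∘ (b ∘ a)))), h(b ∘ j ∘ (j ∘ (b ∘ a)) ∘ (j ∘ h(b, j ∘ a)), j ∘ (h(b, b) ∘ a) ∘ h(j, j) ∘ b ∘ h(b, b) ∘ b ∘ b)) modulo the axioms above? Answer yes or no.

Answer: yes — both canonical forms are h(h(h(a, b ∘ j), h(h(j, b), b ∘ b ∘ j)), h(b ∘ b ∘ h(b, j) ∘ j ∘ j ∘ j, b ∘ b ∘ b ∘ h(b, b) ∘ h(b, b) ∘ h(j, j) ∘ j))

Derivation:
Left:  h(h(h(a, b ∘ (j ∘ (a ∘ a))), h(h(j, b), b ∘ (j ∘ b))), h((j ∘ b) ∘ j ∘ j ∘ (h(b, j) ∘ b), h(j, j) ∘ h(b, b) ∘ b ∘ ((b ∘ a) ∘ (j ∘ a)) ∘ (b ∘ h(b, a ∘ b))) ∘ a)
  Work inside:  h((j ∘ b) ∘ j ∘ j ∘ (h(b, j) ∘ b), h(j, j) ∘ h(b, b) ∘ b ∘ ((b ∘ a) ∘ (j ∘ a)) ∘ (b ∘ h(b, a ∘ b))) ∘ a
  Canonicalize subterm:  h((j ∘ b) ∘ j ∘ j ∘ (h(b, j) ∘ b), h(j, j) ∘ h(b, b) ∘ b ∘ ((b ∘ a) ∘ (j ∘ a)) ∘ (b ∘ h(b, a ∘ b)))  →  h(b ∘ b ∘ h(b, j) ∘ j ∘ j ∘ j, b ∘ b ∘ b ∘ h(b, b) ∘ h(b, b) ∘ h(j, j) ∘ j)
  Unit:  drop a
  Sort arguments:  h(b ∘ b ∘ h(b, j) ∘ j ∘ j ∘ j, b ∘ b ∘ b ∘ h(b, b) ∘ h(b, b) ∘ h(j, j) ∘ j)
  Reassemble:  h(h(h(a, b ∘ j), h(h(j, b), b ∘ b ∘ j)), h(b ∘ b ∘ h(b, j) ∘ j ∘ j ∘ j, b ∘ b ∘ b ∘ h(b, b) ∘ h(b, b) ∘ h(j, j) ∘ j))
Right:  h(h(h(a, j ∘ b) ∘ a, h(h(j, a ∘ b), j ∘ ((b ∘ a) ∘ (b ∘ a)))), h(b ∘ j ∘ (j ∘ (b ∘ a)) ∘ (j ∘ h(b, j ∘ a)), j ∘ (h(b, b) ∘ a) ∘ h(j, j) ∘ b ∘ h(b, b) ∘ b ∘ b))
  Focus inside:  j ∘ (h(b, b) ∘ a) ∘ h(j, j) ∘ b ∘ h(b, b) ∘ b ∘ b
  Flatten:  j ∘ h(b, b) ∘ a ∘ h(j, j) ∘ b ∘ h(b, b) ∘ b ∘ b
  Units out:  drop a
  Sort arguments:  b ∘ b ∘ b ∘ h(b, b) ∘ h(b, b) ∘ h(j, j) ∘ j
  Put back:  h(h(h(a, b ∘ j), h(h(j, b), b ∘ b ∘ j)), h(b ∘ b ∘ h(b, j) ∘ j ∘ j ∘ j, b ∘ b ∘ b ∘ h(b, b) ∘ h(b, b) ∘ h(j, j) ∘ j))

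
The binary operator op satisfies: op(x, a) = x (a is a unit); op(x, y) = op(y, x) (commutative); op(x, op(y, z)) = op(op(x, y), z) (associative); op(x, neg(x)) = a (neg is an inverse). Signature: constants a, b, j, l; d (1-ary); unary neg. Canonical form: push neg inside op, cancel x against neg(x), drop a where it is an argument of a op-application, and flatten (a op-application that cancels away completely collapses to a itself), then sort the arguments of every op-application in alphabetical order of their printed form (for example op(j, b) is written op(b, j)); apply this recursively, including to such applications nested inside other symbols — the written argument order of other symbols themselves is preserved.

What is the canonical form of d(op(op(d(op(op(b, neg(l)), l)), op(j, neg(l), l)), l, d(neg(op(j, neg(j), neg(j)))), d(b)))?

Answer: d(op(d(b), d(b), d(j), j, l))

Derivation:
Focus inside:  op(op(d(op(op(b, neg(l)), l)), op(j, neg(l), l)), l, d(neg(op(j, neg(j), neg(j)))), d(b))
Push neg inside:  distribute neg over op and collapse double neg
Combine occurrences:  op(d(b), d(b), j, l, d(j))
Sort arguments:  op(d(b), d(b), d(j), j, l)
Put back:  d(op(d(b), d(b), d(j), j, l))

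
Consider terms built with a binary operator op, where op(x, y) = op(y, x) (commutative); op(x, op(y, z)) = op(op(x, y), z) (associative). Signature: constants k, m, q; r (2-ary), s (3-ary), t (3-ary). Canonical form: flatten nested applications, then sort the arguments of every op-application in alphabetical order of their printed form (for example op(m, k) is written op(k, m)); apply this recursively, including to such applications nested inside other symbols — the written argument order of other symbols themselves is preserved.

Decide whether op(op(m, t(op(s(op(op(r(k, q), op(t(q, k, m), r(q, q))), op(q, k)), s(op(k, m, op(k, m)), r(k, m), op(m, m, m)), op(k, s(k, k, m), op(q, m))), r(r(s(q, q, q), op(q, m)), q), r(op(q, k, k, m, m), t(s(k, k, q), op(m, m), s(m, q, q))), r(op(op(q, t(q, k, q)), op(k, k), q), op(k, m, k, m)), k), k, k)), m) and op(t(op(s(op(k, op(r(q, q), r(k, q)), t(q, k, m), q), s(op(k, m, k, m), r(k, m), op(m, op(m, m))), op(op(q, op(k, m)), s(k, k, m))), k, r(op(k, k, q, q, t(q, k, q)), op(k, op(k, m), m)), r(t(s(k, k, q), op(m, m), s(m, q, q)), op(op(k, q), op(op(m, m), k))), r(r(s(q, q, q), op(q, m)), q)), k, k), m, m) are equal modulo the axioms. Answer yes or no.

Left:  op(op(m, t(op(s(op(op(r(k, q), op(t(q, k, m), r(q, q))), op(q, k)), s(op(k, m, op(k, m)), r(k, m), op(m, m, m)), op(k, s(k, k, m), op(q, m))), r(r(s(q, q, q), op(q, m)), q), r(op(q, k, k, m, m), t(s(k, k, q), op(m, m), s(m, q, q))), r(op(op(q, t(q, k, q)), op(k, k), q), op(k, m, k, m)), k), k, k)), m)
  Merge nested applications:  op(m, t(op(s(op(op(r(k, q), op(t(q, k, m), r(q, q))), op(q, k)), s(op(k, m, op(k, m)), r(k, m), op(m, m, m)), op(k, s(k, k, m), op(q, m))), r(r(s(q, q, q), op(q, m)), q), r(op(q, k, k, m, m), t(s(k, k, q), op(m, m), s(m, q, q))), r(op(op(q, t(q, k, q)), op(k, k), q), op(k, m, k, m)), k), k, k), m)
  Simplify inside:  t(op(s(op(op(r(k, q), op(t(q, k, m), r(q, q))), op(q, k)), s(op(k, m, op(k, m)), r(k, m), op(m, m, m)), op(k, s(k, k, m), op(q, m))), r(r(s(q, q, q), op(q, m)), q), r(op(q, k, k, m, m), t(s(k, k, q), op(m, m), s(m, q, q))), r(op(op(q, t(q, k, q)), op(k, k), q), op(k, m, k, m)), k), k, k)  →  t(op(k, r(op(k, k, m, m, q), t(s(k, k, q), op(m, m), s(m, q, q))), r(op(k, k, q, q, t(q, k, q)), op(k, k, m, m)), r(r(s(q, q, q), op(m, q)), q), s(op(k, q, r(k, q), r(q, q), t(q, k, m)), s(op(k, k, m, m), r(k, m), op(m, m, m)), op(k, m, q, s(k, k, m)))), k, k)
  Order the arguments:  op(m, m, t(op(k, r(op(k, k, m, m, q), t(s(k, k, q), op(m, m), s(m, q, q))), r(op(k, k, q, q, t(q, k, q)), op(k, k, m, m)), r(r(s(q, q, q), op(m, q)), q), s(op(k, q, r(k, q), r(q, q), t(q, k, m)), s(op(k, k, m, m), r(k, m), op(m, m, m)), op(k, m, q, s(k, k, m)))), k, k))
Right:  op(t(op(s(op(k, op(r(q, q), r(k, q)), t(q, k, m), q), s(op(k, m, k, m), r(k, m), op(m, op(m, m))), op(op(q, op(k, m)), s(k, k, m))), k, r(op(k, k, q, q, t(q, k, q)), op(k, op(k, m), m)), r(t(s(k, k, q), op(m, m), s(m, q, q)), op(op(k, q), op(op(m, m), k))), r(r(s(q, q, q), op(q, m)), q)), k, k), m, m)
  Inside:  t(op(s(op(k, op(r(q, q), r(k, q)), t(q, k, m), q), s(op(k, m, k, m), r(k, m), op(m, op(m, m))), op(op(q, op(k, m)), s(k, k, m))), k, r(op(k, k, q, q, t(q, k, q)), op(k, op(k, m), m)), r(t(s(k, k, q), op(m, m), s(m, q, q)), op(op(k, q), op(op(m, m), k))), r(r(s(q, q, q), op(q, m)), q)), k, k)  →  t(op(k, r(op(k, k, q, q, t(q, k, q)), op(k, k, m, m)), r(r(s(q, q, q), op(m, q)), q), r(t(s(k, k, q), op(m, m), s(m, q, q)), op(k, k, m, m, q)), s(op(k, q, r(k, q), r(q, q), t(q, k, m)), s(op(k, k, m, m), r(k, m), op(m, m, m)), op(k, m, q, s(k, k, m)))), k, k)
  Order the arguments:  op(m, m, t(op(k, r(op(k, k, q, q, t(q, k, q)), op(k, k, m, m)), r(r(s(q, q, q), op(m, q)), q), r(t(s(k, k, q), op(m, m), s(m, q, q)), op(k, k, m, m, q)), s(op(k, q, r(k, q), r(q, q), t(q, k, m)), s(op(k, k, m, m), r(k, m), op(m, m, m)), op(k, m, q, s(k, k, m)))), k, k))

Answer: no — op(m, m, t(op(k, r(op(k, k, m, m, q), t(s(k, k, q), op(m, m), s(m, q, q))), r(op(k, k, q, q, t(q, k, q)), op(k, k, m, m)), r(r(s(q, q, q), op(m, q)), q), s(op(k, q, r(k, q), r(q, q), t(q, k, m)), s(op(k, k, m, m), r(k, m), op(m, m, m)), op(k, m, q, s(k, k, m)))), k, k)) vs op(m, m, t(op(k, r(op(k, k, q, q, t(q, k, q)), op(k, k, m, m)), r(r(s(q, q, q), op(m, q)), q), r(t(s(k, k, q), op(m, m), s(m, q, q)), op(k, k, m, m, q)), s(op(k, q, r(k, q), r(q, q), t(q, k, m)), s(op(k, k, m, m), r(k, m), op(m, m, m)), op(k, m, q, s(k, k, m)))), k, k))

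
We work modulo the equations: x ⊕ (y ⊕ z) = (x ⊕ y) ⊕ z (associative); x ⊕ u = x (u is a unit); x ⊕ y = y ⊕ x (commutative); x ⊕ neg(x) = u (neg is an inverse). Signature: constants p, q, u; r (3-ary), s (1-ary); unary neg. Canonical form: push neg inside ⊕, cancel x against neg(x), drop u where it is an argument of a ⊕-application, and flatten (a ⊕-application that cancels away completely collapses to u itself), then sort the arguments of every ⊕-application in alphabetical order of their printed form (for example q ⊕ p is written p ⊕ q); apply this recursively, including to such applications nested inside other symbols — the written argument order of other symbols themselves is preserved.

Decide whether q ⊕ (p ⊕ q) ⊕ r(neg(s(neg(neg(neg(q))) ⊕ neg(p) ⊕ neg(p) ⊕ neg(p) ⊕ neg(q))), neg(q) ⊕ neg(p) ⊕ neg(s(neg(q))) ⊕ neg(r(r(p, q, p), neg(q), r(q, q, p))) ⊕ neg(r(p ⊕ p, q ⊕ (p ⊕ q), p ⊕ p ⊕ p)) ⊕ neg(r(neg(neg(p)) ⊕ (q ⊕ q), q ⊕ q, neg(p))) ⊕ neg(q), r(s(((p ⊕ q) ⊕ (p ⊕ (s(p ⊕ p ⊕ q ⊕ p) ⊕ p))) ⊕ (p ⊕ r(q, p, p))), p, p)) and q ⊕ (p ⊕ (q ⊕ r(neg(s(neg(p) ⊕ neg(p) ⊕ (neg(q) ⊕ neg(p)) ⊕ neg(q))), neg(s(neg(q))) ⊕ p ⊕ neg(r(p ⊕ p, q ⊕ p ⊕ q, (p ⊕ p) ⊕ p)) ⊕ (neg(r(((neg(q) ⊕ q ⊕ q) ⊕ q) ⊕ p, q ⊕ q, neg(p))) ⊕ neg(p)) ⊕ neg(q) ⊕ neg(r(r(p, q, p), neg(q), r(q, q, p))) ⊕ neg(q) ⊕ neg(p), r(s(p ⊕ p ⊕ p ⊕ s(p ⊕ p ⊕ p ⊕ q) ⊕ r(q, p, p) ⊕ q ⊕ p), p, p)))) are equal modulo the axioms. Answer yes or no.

Answer: yes — both canonical forms are p ⊕ q ⊕ q ⊕ r(neg(s(neg(p) ⊕ neg(p) ⊕ neg(p) ⊕ neg(q) ⊕ neg(q))), neg(p) ⊕ neg(q) ⊕ neg(q) ⊕ neg(r(p ⊕ p, p ⊕ q ⊕ q, p ⊕ p ⊕ p)) ⊕ neg(r(p ⊕ q ⊕ q, q ⊕ q, neg(p))) ⊕ neg(r(r(p, q, p), neg(q), r(q, q, p))) ⊕ neg(s(neg(q))), r(s(p ⊕ p ⊕ p ⊕ p ⊕ q ⊕ r(q, p, p) ⊕ s(p ⊕ p ⊕ p ⊕ q)), p, p))

Derivation:
Left:  q ⊕ (p ⊕ q) ⊕ r(neg(s(neg(neg(neg(q))) ⊕ neg(p) ⊕ neg(p) ⊕ neg(p) ⊕ neg(q))), neg(q) ⊕ neg(p) ⊕ neg(s(neg(q))) ⊕ neg(r(r(p, q, p), neg(q), r(q, q, p))) ⊕ neg(r(p ⊕ p, q ⊕ (p ⊕ q), p ⊕ p ⊕ p)) ⊕ neg(r(neg(neg(p)) ⊕ (q ⊕ q), q ⊕ q, neg(p))) ⊕ neg(q), r(s(((p ⊕ q) ⊕ (p ⊕ (s(p ⊕ p ⊕ q ⊕ p) ⊕ p))) ⊕ (p ⊕ r(q, p, p))), p, p))
  Push neg inside:  distribute neg over ⊕ and collapse double neg
  Combine occurrences:  q ⊕ q ⊕ p ⊕ r(neg(s(neg(p) ⊕ neg(p) ⊕ neg(p) ⊕ neg(q) ⊕ neg(q))), neg(p) ⊕ neg(q) ⊕ neg(q) ⊕ neg(r(p ⊕ p, p ⊕ q ⊕ q, p ⊕ p ⊕ p)) ⊕ neg(r(p ⊕ q ⊕ q, q ⊕ q, neg(p))) ⊕ neg(r(r(p, q, p), neg(q), r(q, q, p))) ⊕ neg(s(neg(q))), r(s(p ⊕ p ⊕ p ⊕ p ⊕ q ⊕ r(q, p, p) ⊕ s(p ⊕ p ⊕ p ⊕ q)), p, p))
  Sort arguments:  p ⊕ q ⊕ q ⊕ r(neg(s(neg(p) ⊕ neg(p) ⊕ neg(p) ⊕ neg(q) ⊕ neg(q))), neg(p) ⊕ neg(q) ⊕ neg(q) ⊕ neg(r(p ⊕ p, p ⊕ q ⊕ q, p ⊕ p ⊕ p)) ⊕ neg(r(p ⊕ q ⊕ q, q ⊕ q, neg(p))) ⊕ neg(r(r(p, q, p), neg(q), r(q, q, p))) ⊕ neg(s(neg(q))), r(s(p ⊕ p ⊕ p ⊕ p ⊕ q ⊕ r(q, p, p) ⊕ s(p ⊕ p ⊕ p ⊕ q)), p, p))
Right:  q ⊕ (p ⊕ (q ⊕ r(neg(s(neg(p) ⊕ neg(p) ⊕ (neg(q) ⊕ neg(p)) ⊕ neg(q))), neg(s(neg(q))) ⊕ p ⊕ neg(r(p ⊕ p, q ⊕ p ⊕ q, (p ⊕ p) ⊕ p)) ⊕ (neg(r(((neg(q) ⊕ q ⊕ q) ⊕ q) ⊕ p, q ⊕ q, neg(p))) ⊕ neg(p)) ⊕ neg(q) ⊕ neg(r(r(p, q, p), neg(q), r(q, q, p))) ⊕ neg(q) ⊕ neg(p), r(s(p ⊕ p ⊕ p ⊕ s(p ⊕ p ⊕ p ⊕ q) ⊕ r(q, p, p) ⊕ q ⊕ p), p, p))))
  Combine occurrences:  q ⊕ q ⊕ p ⊕ r(neg(s(neg(p) ⊕ neg(p) ⊕ neg(p) ⊕ neg(q) ⊕ neg(q))), neg(p) ⊕ neg(q) ⊕ neg(q) ⊕ neg(r(p ⊕ p, p ⊕ q ⊕ q, p ⊕ p ⊕ p)) ⊕ neg(r(p ⊕ q ⊕ q, q ⊕ q, neg(p))) ⊕ neg(r(r(p, q, p), neg(q), r(q, q, p))) ⊕ neg(s(neg(q))), r(s(p ⊕ p ⊕ p ⊕ p ⊕ q ⊕ r(q, p, p) ⊕ s(p ⊕ p ⊕ p ⊕ q)), p, p))
  Order the arguments:  p ⊕ q ⊕ q ⊕ r(neg(s(neg(p) ⊕ neg(p) ⊕ neg(p) ⊕ neg(q) ⊕ neg(q))), neg(p) ⊕ neg(q) ⊕ neg(q) ⊕ neg(r(p ⊕ p, p ⊕ q ⊕ q, p ⊕ p ⊕ p)) ⊕ neg(r(p ⊕ q ⊕ q, q ⊕ q, neg(p))) ⊕ neg(r(r(p, q, p), neg(q), r(q, q, p))) ⊕ neg(s(neg(q))), r(s(p ⊕ p ⊕ p ⊕ p ⊕ q ⊕ r(q, p, p) ⊕ s(p ⊕ p ⊕ p ⊕ q)), p, p))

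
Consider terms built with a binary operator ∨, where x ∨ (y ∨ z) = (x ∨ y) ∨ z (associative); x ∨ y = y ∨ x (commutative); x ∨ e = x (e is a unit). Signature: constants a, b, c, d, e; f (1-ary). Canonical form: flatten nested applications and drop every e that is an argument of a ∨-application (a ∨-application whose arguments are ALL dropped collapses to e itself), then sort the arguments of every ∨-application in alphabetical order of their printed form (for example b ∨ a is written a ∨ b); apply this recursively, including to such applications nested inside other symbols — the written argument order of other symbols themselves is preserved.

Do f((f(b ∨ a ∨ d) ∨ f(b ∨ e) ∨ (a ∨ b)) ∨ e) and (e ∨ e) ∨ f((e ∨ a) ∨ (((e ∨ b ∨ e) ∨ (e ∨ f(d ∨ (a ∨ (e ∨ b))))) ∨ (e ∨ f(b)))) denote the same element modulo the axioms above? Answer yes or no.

Answer: yes — both canonical forms are f(a ∨ b ∨ f(a ∨ b ∨ d) ∨ f(b))

Derivation:
Left:  f((f(b ∨ a ∨ d) ∨ f(b ∨ e) ∨ (a ∨ b)) ∨ e)
  Descend into:  (f(b ∨ a ∨ d) ∨ f(b ∨ e) ∨ (a ∨ b)) ∨ e
  Un-nest:  f(b ∨ a ∨ d) ∨ f(b ∨ e) ∨ a ∨ b ∨ e
  Canonicalize subterm:  f(b ∨ a ∨ d)  →  f(a ∨ b ∨ d)
  Inside:  f(b ∨ e)  →  f(b)
  Units out:  drop e
  Sort arguments:  a ∨ b ∨ f(a ∨ b ∨ d) ∨ f(b)
  Rebuild:  f(a ∨ b ∨ f(a ∨ b ∨ d) ∨ f(b))
Right:  (e ∨ e) ∨ f((e ∨ a) ∨ (((e ∨ b ∨ e) ∨ (e ∨ f(d ∨ (a ∨ (e ∨ b))))) ∨ (e ∨ f(b))))
  Merge nested applications:  e ∨ e ∨ f((e ∨ a) ∨ (((e ∨ b ∨ e) ∨ (e ∨ f(d ∨ (a ∨ (e ∨ b))))) ∨ (e ∨ f(b))))
  Canonicalize subterm:  f((e ∨ a) ∨ (((e ∨ b ∨ e) ∨ (e ∨ f(d ∨ (a ∨ (e ∨ b))))) ∨ (e ∨ f(b))))  →  f(a ∨ b ∨ f(a ∨ b ∨ d) ∨ f(b))
  Drop the unit:  drop e (×2)
  Sort arguments:  f(a ∨ b ∨ f(a ∨ b ∨ d) ∨ f(b))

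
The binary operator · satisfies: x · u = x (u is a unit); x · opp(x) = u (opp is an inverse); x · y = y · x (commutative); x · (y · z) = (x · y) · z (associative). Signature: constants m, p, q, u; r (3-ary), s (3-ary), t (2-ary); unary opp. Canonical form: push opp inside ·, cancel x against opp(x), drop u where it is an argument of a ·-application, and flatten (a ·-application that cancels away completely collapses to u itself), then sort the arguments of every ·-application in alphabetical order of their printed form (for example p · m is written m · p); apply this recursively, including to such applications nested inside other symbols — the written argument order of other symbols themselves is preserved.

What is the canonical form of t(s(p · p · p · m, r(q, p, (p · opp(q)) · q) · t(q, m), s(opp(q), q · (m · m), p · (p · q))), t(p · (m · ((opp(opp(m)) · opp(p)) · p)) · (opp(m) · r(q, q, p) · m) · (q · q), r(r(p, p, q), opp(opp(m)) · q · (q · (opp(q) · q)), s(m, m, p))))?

Answer: t(s(m · p · p · p, r(q, p, p) · t(q, m), s(opp(q), m · m · q, p · p · q)), t(m · m · p · q · q · r(q, q, p), r(r(p, p, q), m · q · q, s(m, m, p))))

Derivation:
Descend into:  p · (m · ((opp(opp(m)) · opp(p)) · p)) · (opp(m) · r(q, q, p) · m) · (q · q)
Push opp inside:  distribute opp over · and collapse double opp
Combine occurrences:  p · m · m · r(q, q, p) · q · q
Sort arguments:  m · m · p · q · q · r(q, q, p)
Put back:  t(s(m · p · p · p, r(q, p, p) · t(q, m), s(opp(q), m · m · q, p · p · q)), t(m · m · p · q · q · r(q, q, p), r(r(p, p, q), m · q · q, s(m, m, p))))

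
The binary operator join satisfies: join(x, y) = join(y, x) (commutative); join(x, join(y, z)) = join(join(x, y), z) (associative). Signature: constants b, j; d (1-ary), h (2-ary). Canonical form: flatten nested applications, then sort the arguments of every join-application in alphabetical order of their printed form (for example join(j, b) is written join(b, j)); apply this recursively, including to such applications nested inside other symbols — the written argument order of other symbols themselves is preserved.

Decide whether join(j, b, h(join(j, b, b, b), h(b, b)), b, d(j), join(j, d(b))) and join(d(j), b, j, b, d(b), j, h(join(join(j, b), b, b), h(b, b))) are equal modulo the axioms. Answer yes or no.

Left:  join(j, b, h(join(j, b, b, b), h(b, b)), b, d(j), join(j, d(b)))
  Flatten:  join(j, b, h(join(j, b, b, b), h(b, b)), b, d(j), j, d(b))
  Inside:  h(join(j, b, b, b), h(b, b))  →  h(join(b, b, b, j), h(b, b))
  Order the arguments:  join(b, b, d(b), d(j), h(join(b, b, b, j), h(b, b)), j, j)
Right:  join(d(j), b, j, b, d(b), j, h(join(join(j, b), b, b), h(b, b)))
  Simplify inside:  h(join(join(j, b), b, b), h(b, b))  →  h(join(b, b, b, j), h(b, b))
  Order the arguments:  join(b, b, d(b), d(j), h(join(b, b, b, j), h(b, b)), j, j)

Answer: yes — both canonical forms are join(b, b, d(b), d(j), h(join(b, b, b, j), h(b, b)), j, j)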